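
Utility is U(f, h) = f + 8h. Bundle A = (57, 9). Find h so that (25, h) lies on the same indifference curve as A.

h = 13

U(57, 9) = 129.
Set U(25, h) = 129 and solve.
25 + 8h = 129 ⇒ 8h = 104 ⇒ h = 13.
Check: U(25, 13) = 129.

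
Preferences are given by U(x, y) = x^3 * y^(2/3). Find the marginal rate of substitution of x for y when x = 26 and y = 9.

MU_x = 3·x^2·y^(2/3) and MU_y = 2/3·x^3·y^(-1/3).
MRS = MU_x/MU_y = (4.5)·y/x.
At (26, 9): MRS = 81/52.
That is, one extra unit of x is worth 81/52 units of y at the margin.

MRS = 81/52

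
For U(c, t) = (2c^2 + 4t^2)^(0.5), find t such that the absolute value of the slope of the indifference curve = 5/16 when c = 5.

For CES with ρ = 2, MRS = (2/4)·(t/c)^(-1).
Setting (2/4)·(t/5)^(-1) = 5/16 gives (t/5)^(-1) = 0.625, so t/5 = 1.6 and t = 8.

t = 8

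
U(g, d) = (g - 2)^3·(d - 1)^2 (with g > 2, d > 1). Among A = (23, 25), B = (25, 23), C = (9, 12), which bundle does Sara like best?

Evaluate utility at each bundle:
U(A) = 5334336.
U(B) = 5888828.
U(C) = 41503.
Highest utility is B, so B ≻ A ≻ C.

Bundle B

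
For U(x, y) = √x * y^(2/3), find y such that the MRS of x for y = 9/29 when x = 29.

y = 12

MU_x = 0.5·x^(-0.5)·y^(2/3) and MU_y = 2/3·√x·y^(-1/3).
MRS = MU_x/MU_y = (0.75)·y/x.
Substitute x = 29: MRS = y/(116/3). Setting y/(116/3) = 9/29 gives y = (9/29)·(116/3) = 12.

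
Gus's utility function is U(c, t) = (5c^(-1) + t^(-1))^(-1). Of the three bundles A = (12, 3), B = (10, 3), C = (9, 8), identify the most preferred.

Evaluate utility at each bundle:
U(A) = 1.333.
U(B) = 1.200.
U(C) = 1.469.
Highest utility is C, so C ≻ A ≻ B.

Bundle C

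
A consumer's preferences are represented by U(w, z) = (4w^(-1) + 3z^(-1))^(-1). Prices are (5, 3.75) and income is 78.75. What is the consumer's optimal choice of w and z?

For CES with ρ = -1, MRS = (4/3)·(z/w)^2.
Tangency: set MRS = p_w/p_z = 5/3.75 = 4/3.
So (z/w)^2 = 1; taking the square root, z/w = 1, i.e. z = w.
Substitute into the budget 5·w + 3.75·z = 78.75: 8.75·w = 78.75, so w* = 9 and z* = 9.

w* = 9, z* = 9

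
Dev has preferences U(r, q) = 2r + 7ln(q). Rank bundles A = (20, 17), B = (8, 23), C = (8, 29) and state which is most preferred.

Evaluate utility at each bundle:
U(A) = 59.832.
U(B) = 37.948.
U(C) = 39.571.
Highest utility is A, so A ≻ C ≻ B.

Bundle A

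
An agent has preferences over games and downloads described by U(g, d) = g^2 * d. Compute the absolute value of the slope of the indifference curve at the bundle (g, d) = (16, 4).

MU_g = 2·g·d and MU_d = g^2.
MRS = MU_g/MU_d = (2/1)·d/g.
At (16, 4): MRS = 0.5.
The indifference curve has slope −0.5 at this bundle.

MRS = 0.5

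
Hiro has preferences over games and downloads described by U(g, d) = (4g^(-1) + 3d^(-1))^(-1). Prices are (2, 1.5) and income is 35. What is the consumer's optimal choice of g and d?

For CES with ρ = -1, MRS = (4/3)·(d/g)^2.
Tangency: set MRS = p_g/p_d = 2/1.5 = 4/3.
So (d/g)^2 = 1; taking the square root, d/g = 1, i.e. d = g.
Substitute into the budget 2·g + 1.5·d = 35: 3.5·g = 35, so g* = 10 and d* = 10.

g* = 10, d* = 10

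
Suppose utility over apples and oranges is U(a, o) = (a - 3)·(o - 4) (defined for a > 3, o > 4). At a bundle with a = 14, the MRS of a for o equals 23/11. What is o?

MU_a = (o−4), MU_o = (a−3).
MRS = (o−4)/(a−3).
Substitute a = 14: MRS = (o − 4)/11. Setting this equal to 23/11 gives o − 4 = (23/11)·11 = 23, so o = 27.

o = 27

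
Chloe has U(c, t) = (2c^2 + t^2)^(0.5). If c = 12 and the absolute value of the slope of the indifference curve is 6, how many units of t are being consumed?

t = 4

For CES with ρ = 2, MRS = (2/1)·(t/c)^(-1).
Setting (2/1)·(t/12)^(-1) = 6 gives (t/12)^(-1) = 3, so t/12 = 1/3 and t = 4.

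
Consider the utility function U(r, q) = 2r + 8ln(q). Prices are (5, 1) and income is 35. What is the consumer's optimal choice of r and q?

r* = 3, q* = 20

MU_r = 2, MU_q = 8/q.
MRS = 2 ÷ (8/q).
Tangency: set MRS = p_r/p_q = 5/1 = 5.
MRS depends only on q: 0.25·q = 5 ⇒ q* = 5/0.25 = 20.
From the budget, 5·r = 35 − 1·20 = 15, so r* = 3.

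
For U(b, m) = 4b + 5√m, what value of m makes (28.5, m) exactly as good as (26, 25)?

m = 9

U(26, 25) = 129.
Set U(28.5, m) = 129 and solve.
With b = 28.5: 5√m = 129 − 4·28.5 = 15, so √m = 3 and m = 9.
Check: U(28.5, 9) = 129.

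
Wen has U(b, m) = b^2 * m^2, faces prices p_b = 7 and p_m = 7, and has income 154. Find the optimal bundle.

MU_b = 2·b·m^2 and MU_m = 2·b^2·m.
MRS = MU_b/MU_m = m/b.
Tangency: set MRS = p_b/p_m = 7/7 = 1.
So m/b = 1, i.e. m = b.
Substitute into the budget 7·b + 7·m = 154: 14·b = 154, so b* = 11.
Then m* = 11.

b* = 11, m* = 11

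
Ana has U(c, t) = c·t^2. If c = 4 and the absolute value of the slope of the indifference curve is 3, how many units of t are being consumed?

MU_c = t^2 and MU_t = 2·c·t.
MRS = MU_c/MU_t = (1/2)·t/c.
Substitute c = 4: MRS = t/8. Setting t/8 = 3 gives t = 3·8 = 24.

t = 24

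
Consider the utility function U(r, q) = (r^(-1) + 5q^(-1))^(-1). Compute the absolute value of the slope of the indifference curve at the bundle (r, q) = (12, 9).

MRS = 9/80

For CES with ρ = -1, MRS = (1/5)·(q/r)^2.
At (12, 9): MRS = 9/80.
So at (12, 9) the consumer would give up 9/80 units of q for one more unit of r.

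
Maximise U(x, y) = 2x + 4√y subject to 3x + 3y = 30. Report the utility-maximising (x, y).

MU_x = 2, MU_y = 4/(2√y).
MRS = 2 ÷ (4/(2√y)).
Tangency: set MRS = p_x/p_y = 3/3 = 1.
MRS depends only on y: √y = 1 ⇒ √y = 1 ⇒ y* = 1.
From the budget, 3·x = 30 − 3·1 = 27, so x* = 9.

x* = 9, y* = 1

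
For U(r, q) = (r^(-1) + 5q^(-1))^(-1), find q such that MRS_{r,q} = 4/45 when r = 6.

q = 4

For CES with ρ = -1, MRS = (1/5)·(q/r)^2.
Setting (1/5)·(q/6)^2 = 4/45 gives (q/6)^2 = 4/9, so q/6 = 2/3 and q = 4.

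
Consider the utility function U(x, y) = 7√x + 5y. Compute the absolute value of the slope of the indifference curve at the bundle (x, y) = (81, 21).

MU_x = 7/(2√x), MU_y = 5.
MRS = 7/(2√x) ÷ 5.
At (81, 21): MRS = 7/90.
The indifference curve has slope −7/90 at this bundle.

MRS = 7/90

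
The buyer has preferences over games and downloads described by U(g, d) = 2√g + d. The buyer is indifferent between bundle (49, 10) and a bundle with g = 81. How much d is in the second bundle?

U(49, 10) = 24.
Set U(81, d) = 24 and solve.
With g = 81: √81 = 9, so d = 24 − 2·9 = 6.
Check: U(81, 6) = 24.

d = 6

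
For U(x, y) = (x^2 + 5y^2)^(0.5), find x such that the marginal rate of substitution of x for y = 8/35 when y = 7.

x = 8

For CES with ρ = 2, MRS = (1/5)·(y/x)^(-1).
Setting (1/5)·(7/x)^(-1) = 8/35 gives (7/x)^(-1) = 8/7, so 7/x = 0.875 and x = 8.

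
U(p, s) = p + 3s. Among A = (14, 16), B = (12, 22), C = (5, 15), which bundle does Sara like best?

Bundle B

Evaluate utility at each bundle:
U(A) = 62.
U(B) = 78.
U(C) = 50.
Highest utility is B, so B ≻ A ≻ C.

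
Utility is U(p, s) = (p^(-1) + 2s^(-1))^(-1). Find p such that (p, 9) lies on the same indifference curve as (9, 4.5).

p = 3

U depends on (p, s) only through S = p^(-1) + 2s^(-1), so equal utility means equal S. At (9, 4.5): S = 5/9.
With s = 9: 2·9^(-1) = 2/9, so p^(-1) = 5/9 − 2/9 = 1/3.
Hence p = 1/(1/3) = 3.
Check: U(3, 9) = 1.8.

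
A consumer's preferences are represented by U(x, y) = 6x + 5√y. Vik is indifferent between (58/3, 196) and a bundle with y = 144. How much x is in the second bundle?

x = 21

U(58/3, 196) = 186.
Set U(x, 144) = 186 and solve.
With y = 144: √144 = 12, so 6x = 186 − 5·12 = 126 and x = 21.
Check: U(21, 144) = 186.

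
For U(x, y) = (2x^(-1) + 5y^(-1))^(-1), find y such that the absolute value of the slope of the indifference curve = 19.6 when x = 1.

y = 7

For CES with ρ = -1, MRS = (2/5)·(y/x)^2.
Setting (2/5)·(y/1)^2 = 19.6 gives (y/1)^2 = 49, so y/1 = 7 and y = 7.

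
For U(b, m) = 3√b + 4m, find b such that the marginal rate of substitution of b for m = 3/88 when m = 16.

b = 121

MU_b = 3/(2√b), MU_m = 4.
MRS = 3/(2√b) ÷ 4.
MRS depends only on b: 0.375/√b = 3/88 ⇒ √b = 0.375/(3/88) = 11 ⇒ b = 121.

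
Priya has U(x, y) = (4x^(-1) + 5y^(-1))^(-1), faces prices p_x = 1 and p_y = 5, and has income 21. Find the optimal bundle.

x* = 6, y* = 3

For CES with ρ = -1, MRS = (4/5)·(y/x)^2.
Tangency: set MRS = p_x/p_y = 1/5 = 0.2.
So (y/x)^2 = 0.25; taking the square root, y/x = 0.5, i.e. y = 0.5·x.
Substitute into the budget 1·x + 5·y = 21: 3.5·x = 21, so x* = 6 and y* = 0.5·6 = 3.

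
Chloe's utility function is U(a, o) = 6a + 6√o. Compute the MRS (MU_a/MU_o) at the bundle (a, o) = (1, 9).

MU_a = 6, MU_o = 6/(2√o).
MRS = 6 ÷ (6/(2√o)).
At (1, 9): MRS = 6.
That is, one extra unit of a is worth 6 units of o at the margin.

MRS = 6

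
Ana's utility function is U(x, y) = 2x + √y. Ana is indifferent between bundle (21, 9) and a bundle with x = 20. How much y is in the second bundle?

U(21, 9) = 45.
Set U(20, y) = 45 and solve.
With x = 20: √y = 45 − 2·20 = 5, so √y = 5 and y = 25.
Check: U(20, 25) = 45.

y = 25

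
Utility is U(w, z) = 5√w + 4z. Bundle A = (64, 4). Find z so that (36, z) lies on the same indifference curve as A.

z = 6.5

U(64, 4) = 56.
Set U(36, z) = 56 and solve.
With w = 36: √36 = 6, so 4z = 56 − 5·6 = 26 and z = 6.5.
Check: U(36, 6.5) = 56.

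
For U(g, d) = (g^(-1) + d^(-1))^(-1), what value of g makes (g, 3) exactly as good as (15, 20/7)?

U depends on (g, d) only through S = g^(-1) + d^(-1), so equal utility means equal S. At (15, 20/7): S = 5/12.
With d = 3: 3^(-1) = 1/3, so g^(-1) = 5/12 − 1/3 = 1/12.
Hence g = 1/(1/12) = 12.
Check: U(12, 3) = 2.4.

g = 12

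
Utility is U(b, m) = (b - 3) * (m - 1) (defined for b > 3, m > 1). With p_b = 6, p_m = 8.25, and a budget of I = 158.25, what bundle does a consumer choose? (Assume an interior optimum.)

MU_b = (m−1), MU_m = (b−3).
MRS = (m−1)/(b−3).
Tangency: set MRS = p_b/p_m = 6/8.25 = 8/11.
So (m − 1)/(b − 3) = 8/11, i.e. (m − 1) = (8/11)·(b − 3).
Rewrite the budget in excess-of-subsistence terms: 6·(b − 3) + 8.25·(m − 1) = 158.25 − 6·3 − 8.25·1 = 132.
Substituting, 12·(b − 3) = 132, so b − 3 = 11 and b* = 14.
Then m − 1 = (8/11)·11 = 8, so m* = 9.

b* = 14, m* = 9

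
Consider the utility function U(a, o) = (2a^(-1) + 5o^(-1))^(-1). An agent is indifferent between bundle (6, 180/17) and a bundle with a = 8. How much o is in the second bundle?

U depends on (a, o) only through S = 2a^(-1) + 5o^(-1), so equal utility means equal S. At (6, 180/17): S = 29/36.
With a = 8: 2·8^(-1) = 0.25, so 5o^(-1) = 29/36 − 0.25 = 5/9, i.e. o^(-1) = 1/9.
Hence o = 1/(1/9) = 9.
Check: U(8, 9) = 1.2414.

o = 9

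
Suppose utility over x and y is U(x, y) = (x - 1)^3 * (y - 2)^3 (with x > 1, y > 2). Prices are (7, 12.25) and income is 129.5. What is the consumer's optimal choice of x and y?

MU_x = 3·(x−1)^2·(y−2)^3, MU_y = 3·(x−1)^3·(y−2)^2.
MRS = (y−2)/(x−1).
Tangency: set MRS = p_x/p_y = 7/12.25 = 4/7.
So (y − 2)/(x − 1) = 4/7, i.e. (y − 2) = (4/7)·(x − 1).
Rewrite the budget in excess-of-subsistence terms: 7·(x − 1) + 12.25·(y − 2) = 129.5 − 7·1 − 12.25·2 = 98.
Substituting, 14·(x − 1) = 98, so x − 1 = 7 and x* = 8.
Then y − 2 = (4/7)·7 = 4, so y* = 6.

x* = 8, y* = 6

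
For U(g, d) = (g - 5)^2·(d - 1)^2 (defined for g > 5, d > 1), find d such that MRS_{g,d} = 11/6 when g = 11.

MU_g = 2·(g−5)·(d−1)^2, MU_d = 2·(g−5)^2·(d−1).
MRS = (d−1)/(g−5).
Substitute g = 11: MRS = (d − 1)/6. Setting this equal to 11/6 gives d − 1 = (11/6)·6 = 11, so d = 12.

d = 12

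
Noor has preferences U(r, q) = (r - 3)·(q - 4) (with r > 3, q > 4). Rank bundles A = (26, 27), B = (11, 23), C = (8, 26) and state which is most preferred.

Evaluate utility at each bundle:
U(A) = 529.
U(B) = 152.
U(C) = 110.
Highest utility is A, so A ≻ B ≻ C.

Bundle A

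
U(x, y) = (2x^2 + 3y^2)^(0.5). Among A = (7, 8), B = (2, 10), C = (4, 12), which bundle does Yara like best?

Evaluate utility at each bundle:
U(A) = 17.029.
U(B) = 17.550.
U(C) = 21.541.
Highest utility is C, so C ≻ B ≻ A.

Bundle C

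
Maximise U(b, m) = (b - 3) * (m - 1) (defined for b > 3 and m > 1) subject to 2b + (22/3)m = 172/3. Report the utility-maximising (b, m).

b* = 14, m* = 4

MU_b = (m−1), MU_m = (b−3).
MRS = (m−1)/(b−3).
Tangency: set MRS = p_b/p_m = 2/(22/3) = 3/11.
So (m − 1)/(b − 3) = 3/11, i.e. (m − 1) = (3/11)·(b − 3).
Rewrite the budget in excess-of-subsistence terms: 2·(b − 3) + (22/3)·(m − 1) = 172/3 − 2·3 − (22/3)·1 = 44.
Substituting, 4·(b − 3) = 44, so b − 3 = 11 and b* = 14.
Then m − 1 = (3/11)·11 = 3, so m* = 4.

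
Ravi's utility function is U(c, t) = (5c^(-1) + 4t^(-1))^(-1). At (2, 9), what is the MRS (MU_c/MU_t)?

MRS = 405/16

For CES with ρ = -1, MRS = (5/4)·(t/c)^2.
At (2, 9): MRS = 405/16.
So at (2, 9) the consumer would give up 405/16 units of t for one more unit of c.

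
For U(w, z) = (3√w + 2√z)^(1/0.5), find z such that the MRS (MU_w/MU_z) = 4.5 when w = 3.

z = 27

For CES with ρ = 0.5, MRS = (3/2)·√(z/w).
Setting (3/2)·√(z/3) = 4.5 gives √(z/3) = 3, so z/3 = 9 and z = 27.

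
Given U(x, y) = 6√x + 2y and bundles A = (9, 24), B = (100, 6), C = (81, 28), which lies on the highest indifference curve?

Bundle C

Evaluate utility at each bundle:
U(A) = 66.000.
U(B) = 72.000.
U(C) = 110.000.
Highest utility is C, so C ≻ B ≻ A.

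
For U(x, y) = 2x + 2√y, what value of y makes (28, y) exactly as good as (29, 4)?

U(29, 4) = 62.
Set U(28, y) = 62 and solve.
With x = 28: 2√y = 62 − 2·28 = 6, so √y = 3 and y = 9.
Check: U(28, 9) = 62.

y = 9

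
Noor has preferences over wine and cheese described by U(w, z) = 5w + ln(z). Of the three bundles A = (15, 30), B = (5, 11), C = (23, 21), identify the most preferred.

Evaluate utility at each bundle:
U(A) = 78.401.
U(B) = 27.398.
U(C) = 118.045.
Highest utility is C, so C ≻ A ≻ B.

Bundle C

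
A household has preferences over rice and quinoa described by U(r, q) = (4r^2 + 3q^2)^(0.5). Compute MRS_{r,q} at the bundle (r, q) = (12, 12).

For CES with ρ = 2, MRS = (4/3)·(q/r)^(-1).
At (12, 12): MRS = 4/3.
The indifference curve has slope −4/3 at this bundle.

MRS = 4/3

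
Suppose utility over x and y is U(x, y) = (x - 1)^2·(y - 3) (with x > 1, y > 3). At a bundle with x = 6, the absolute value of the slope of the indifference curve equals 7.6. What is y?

MU_x = 2·(x−1)·(y−3), MU_y = (x−1)^2.
MRS = (2/1)·(y−3)/(x−1).
Substitute x = 6: MRS = (y − 3)/2.5. Setting this equal to 7.6 gives y − 3 = 7.6·2.5 = 19, so y = 22.

y = 22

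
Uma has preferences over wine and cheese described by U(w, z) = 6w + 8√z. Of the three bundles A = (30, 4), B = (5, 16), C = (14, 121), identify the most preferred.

Bundle A

Evaluate utility at each bundle:
U(A) = 196.000.
U(B) = 62.000.
U(C) = 172.000.
Highest utility is A, so A ≻ C ≻ B.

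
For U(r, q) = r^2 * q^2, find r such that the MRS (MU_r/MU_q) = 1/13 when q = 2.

r = 26

MU_r = 2·r·q^2 and MU_q = 2·r^2·q.
MRS = MU_r/MU_q = q/r.
Substitute q = 2: MRS = 2/r. Setting 2/r = 1/13 gives r = 2/(1/13) = 26.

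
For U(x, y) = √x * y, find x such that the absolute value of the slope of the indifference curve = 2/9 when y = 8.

x = 18

MU_x = 0.5·x^(-0.5)·y and MU_y = √x.
MRS = MU_x/MU_y = (0.5)·y/x.
Substitute y = 8: MRS = 4/x. Setting 4/x = 2/9 gives x = 4/(2/9) = 18.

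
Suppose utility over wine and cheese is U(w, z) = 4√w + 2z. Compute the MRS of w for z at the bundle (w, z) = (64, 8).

MU_w = 4/(2√w), MU_z = 2.
MRS = 4/(2√w) ÷ 2.
At (64, 8): MRS = 0.125.
So at (64, 8) the consumer would give up 0.125 units of z for one more unit of w.

MRS = 0.125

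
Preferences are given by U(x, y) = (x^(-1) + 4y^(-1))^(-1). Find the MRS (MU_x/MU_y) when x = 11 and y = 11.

MRS = 0.25

For CES with ρ = -1, MRS = (1/4)·(y/x)^2.
At (11, 11): MRS = 0.25.
So at (11, 11) the consumer would give up 0.25 units of y for one more unit of x.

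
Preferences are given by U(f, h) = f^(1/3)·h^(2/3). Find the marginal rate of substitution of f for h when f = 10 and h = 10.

MRS = 0.5

MU_f = 1/3·f^(-2/3)·h^(2/3) and MU_h = 2/3·f^(1/3)·h^(-1/3).
MRS = MU_f/MU_h = (0.5)·h/f.
At (10, 10): MRS = 0.5.
The indifference curve has slope −0.5 at this bundle.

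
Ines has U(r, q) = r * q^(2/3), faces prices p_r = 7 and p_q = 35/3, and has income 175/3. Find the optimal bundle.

r* = 5, q* = 2

MU_r = q^(2/3) and MU_q = 2/3·r·q^(-1/3).
MRS = MU_r/MU_q = (1.5)·q/r.
Tangency: set MRS = p_r/p_q = 7/(35/3) = 0.6.
So (1.5)·q/r = 0.6, i.e. q = 0.4·r.
Substitute into the budget 7·r + (35/3)·q = 175/3: (35/3)·r = 175/3, so r* = 5.
Then q* = 0.4·5 = 2.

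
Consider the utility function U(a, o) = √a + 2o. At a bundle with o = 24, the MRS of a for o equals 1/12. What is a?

a = 9

MU_a = 1/(2√a), MU_o = 2.
MRS = 1/(2√a) ÷ 2.
MRS depends only on a: 0.25/√a = 1/12 ⇒ √a = 0.25/(1/12) = 3 ⇒ a = 9.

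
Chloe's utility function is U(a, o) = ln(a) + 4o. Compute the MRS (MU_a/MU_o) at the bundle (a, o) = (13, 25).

MU_a = 1/a, MU_o = 4.
MRS = 1/a ÷ 4.
At (13, 25): MRS = 1/52.
The indifference curve has slope −1/52 at this bundle.

MRS = 1/52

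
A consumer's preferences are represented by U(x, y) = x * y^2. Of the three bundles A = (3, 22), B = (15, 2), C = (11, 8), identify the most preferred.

Bundle A

Evaluate utility at each bundle:
U(A) = 1452.
U(B) = 60.
U(C) = 704.
Highest utility is A, so A ≻ C ≻ B.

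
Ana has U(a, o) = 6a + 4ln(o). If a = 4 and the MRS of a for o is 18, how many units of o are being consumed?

MU_a = 6, MU_o = 4/o.
MRS = 6 ÷ (4/o).
MRS depends only on o: 1.5·o = 18 ⇒ o = 18/1.5 = 12.

o = 12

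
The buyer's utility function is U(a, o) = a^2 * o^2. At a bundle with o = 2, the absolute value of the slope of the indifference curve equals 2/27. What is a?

MU_a = 2·a·o^2 and MU_o = 2·a^2·o.
MRS = MU_a/MU_o = o/a.
Substitute o = 2: MRS = 2/a. Setting 2/a = 2/27 gives a = 2/(2/27) = 27.

a = 27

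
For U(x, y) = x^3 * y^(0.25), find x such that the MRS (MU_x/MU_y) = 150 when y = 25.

MU_x = 3·x^2·y^(0.25) and MU_y = 0.25·x^3·y^(-0.75).
MRS = MU_x/MU_y = (12)·y/x.
Substitute y = 25: MRS = 300/x. Setting 300/x = 150 gives x = 300/150 = 2.

x = 2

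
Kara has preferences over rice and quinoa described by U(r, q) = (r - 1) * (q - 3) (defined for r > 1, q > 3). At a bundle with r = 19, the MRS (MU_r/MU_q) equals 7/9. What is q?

q = 17

MU_r = (q−3), MU_q = (r−1).
MRS = (q−3)/(r−1).
Substitute r = 19: MRS = (q − 3)/18. Setting this equal to 7/9 gives q − 3 = (7/9)·18 = 14, so q = 17.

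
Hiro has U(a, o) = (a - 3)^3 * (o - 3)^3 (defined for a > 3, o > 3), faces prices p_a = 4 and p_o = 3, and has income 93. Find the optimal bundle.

MU_a = 3·(a−3)^2·(o−3)^3, MU_o = 3·(a−3)^3·(o−3)^2.
MRS = (o−3)/(a−3).
Tangency: set MRS = p_a/p_o = 4/3.
So (o − 3)/(a − 3) = 4/3, i.e. (o − 3) = (4/3)·(a − 3).
Rewrite the budget in excess-of-subsistence terms: 4·(a − 3) + 3·(o − 3) = 93 − 4·3 − 3·3 = 72.
Substituting, 8·(a − 3) = 72, so a − 3 = 9 and a* = 12.
Then o − 3 = (4/3)·9 = 12, so o* = 15.

a* = 12, o* = 15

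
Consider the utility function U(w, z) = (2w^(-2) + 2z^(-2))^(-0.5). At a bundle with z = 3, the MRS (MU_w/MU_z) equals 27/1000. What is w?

For CES with ρ = -2, MRS = (z/w)^3.
Setting (3/w)^3 = 27/1000 gives 3/w = 0.3 and w = 10.

w = 10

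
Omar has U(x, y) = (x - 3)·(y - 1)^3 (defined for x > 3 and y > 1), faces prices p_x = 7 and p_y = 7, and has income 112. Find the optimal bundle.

x* = 6, y* = 10

MU_x = (y−1)^3, MU_y = 3·(x−3)·(y−1)^2.
MRS = (1/3)·(y−1)/(x−3).
Tangency: set MRS = p_x/p_y = 7/7 = 1.
So (1/3)·(y − 1)/(x − 3) = 1, i.e. (y − 1) = 3·(x − 3).
Rewrite the budget in excess-of-subsistence terms: 7·(x − 3) + 7·(y − 1) = 112 − 7·3 − 7·1 = 84.
Substituting, 28·(x − 3) = 84, so x − 3 = 3 and x* = 6.
Then y − 1 = 3·3 = 9, so y* = 10.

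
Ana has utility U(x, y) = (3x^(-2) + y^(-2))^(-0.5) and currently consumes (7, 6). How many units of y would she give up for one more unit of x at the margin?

MRS = 648/343

For CES with ρ = -2, MRS = (3/1)·(y/x)^3.
At (7, 6): MRS = 648/343.
That is, one extra unit of x is worth 648/343 units of y at the margin.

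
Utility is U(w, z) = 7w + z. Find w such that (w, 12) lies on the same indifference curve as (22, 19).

w = 23

U(22, 19) = 173.
Set U(w, 12) = 173 and solve.
7w + 12 = 173 ⇒ 7w = 161 ⇒ w = 23.
Check: U(23, 12) = 173.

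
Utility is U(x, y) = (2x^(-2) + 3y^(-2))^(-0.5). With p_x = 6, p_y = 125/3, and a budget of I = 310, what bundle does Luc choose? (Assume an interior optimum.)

x* = 10, y* = 6

For CES with ρ = -2, MRS = (2/3)·(y/x)^3.
Tangency: set MRS = p_x/p_y = 6/(125/3) = 18/125.
So (y/x)^3 = 27/125; taking the cube root, y/x = 0.6, i.e. y = 0.6·x.
Substitute into the budget 6·x + (125/3)·y = 310: 31·x = 310, so x* = 10 and y* = 0.6·10 = 6.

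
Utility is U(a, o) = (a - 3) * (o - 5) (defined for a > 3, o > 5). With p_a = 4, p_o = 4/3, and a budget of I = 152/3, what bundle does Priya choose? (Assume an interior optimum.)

MU_a = (o−5), MU_o = (a−3).
MRS = (o−5)/(a−3).
Tangency: set MRS = p_a/p_o = 4/(4/3) = 3.
So (o − 5)/(a − 3) = 3, i.e. (o − 5) = 3·(a − 3).
Rewrite the budget in excess-of-subsistence terms: 4·(a − 3) + (4/3)·(o − 5) = 152/3 − 4·3 − (4/3)·5 = 32.
Substituting, 8·(a − 3) = 32, so a − 3 = 4 and a* = 7.
Then o − 5 = 3·4 = 12, so o* = 17.

a* = 7, o* = 17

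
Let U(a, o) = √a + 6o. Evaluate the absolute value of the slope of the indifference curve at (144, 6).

MRS = 1/144

MU_a = 1/(2√a), MU_o = 6.
MRS = 1/(2√a) ÷ 6.
At (144, 6): MRS = 1/144.
That is, one extra unit of a is worth 1/144 units of o at the margin.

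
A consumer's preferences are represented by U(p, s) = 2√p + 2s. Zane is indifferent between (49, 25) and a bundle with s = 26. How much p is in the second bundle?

p = 36

U(49, 25) = 64.
Set U(p, 26) = 64 and solve.
With s = 26: 2√p = 64 − 2·26 = 12, so √p = 6 and p = 36.
Check: U(36, 26) = 64.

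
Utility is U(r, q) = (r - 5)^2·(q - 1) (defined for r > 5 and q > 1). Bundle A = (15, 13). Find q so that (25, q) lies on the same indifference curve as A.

U(15, 13) = 1200.
Set U(25, q) = 1200 and solve.
With r = 25: (25 − 5)^2 = 400, so (q − 1) = 1200/400 = 3.
So q = 1 + 3 = 4.
Check: U(25, 4) = 1200.

q = 4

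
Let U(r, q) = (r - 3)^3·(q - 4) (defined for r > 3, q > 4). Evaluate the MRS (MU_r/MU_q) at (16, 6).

MU_r = 3·(r−3)^2·(q−4), MU_q = (r−3)^3.
MRS = (3/1)·(q−4)/(r−3).
At (16, 6): MRS = 6/13.
So at (16, 6) the consumer would give up 6/13 units of q for one more unit of r.

MRS = 6/13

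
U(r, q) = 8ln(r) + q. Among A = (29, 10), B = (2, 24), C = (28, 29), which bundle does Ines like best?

Evaluate utility at each bundle:
U(A) = 36.938.
U(B) = 29.545.
U(C) = 55.658.
Highest utility is C, so C ≻ A ≻ B.

Bundle C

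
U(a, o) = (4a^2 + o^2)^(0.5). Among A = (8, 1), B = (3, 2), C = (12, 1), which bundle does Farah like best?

Evaluate utility at each bundle:
U(A) = 16.031.
U(B) = 6.325.
U(C) = 24.021.
Highest utility is C, so C ≻ A ≻ B.

Bundle C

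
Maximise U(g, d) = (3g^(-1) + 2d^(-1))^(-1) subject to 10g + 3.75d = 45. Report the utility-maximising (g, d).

For CES with ρ = -1, MRS = (3/2)·(d/g)^2.
Tangency: set MRS = p_g/p_d = 10/3.75 = 8/3.
So (d/g)^2 = 16/9; taking the square root, d/g = 4/3, i.e. d = (4/3)·g.
Substitute into the budget 10·g + 3.75·d = 45: 15·g = 45, so g* = 3 and d* = (4/3)·3 = 4.

g* = 3, d* = 4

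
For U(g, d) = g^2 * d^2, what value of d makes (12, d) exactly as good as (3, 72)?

U(3, 72) = 46656.
Set U(12, d) = 46656 and solve.
With g = 12: 12^2 = 144, so d^2 = 46656/144 = 324; taking the square root, d = 18.
Check: U(12, 18) = 46656.

d = 18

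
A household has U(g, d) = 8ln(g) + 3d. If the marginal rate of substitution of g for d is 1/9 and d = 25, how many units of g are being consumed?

g = 24

MU_g = 8/g, MU_d = 3.
MRS = 8/g ÷ 3.
MRS depends only on g: (8/3)/g = 1/9 ⇒ g = (8/3)/(1/9) = 24.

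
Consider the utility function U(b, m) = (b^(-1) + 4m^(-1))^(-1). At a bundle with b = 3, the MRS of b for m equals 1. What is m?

For CES with ρ = -1, MRS = (1/4)·(m/b)^2.
Setting (1/4)·(m/3)^2 = 1 gives (m/3)^2 = 4, so m/3 = 2 and m = 6.

m = 6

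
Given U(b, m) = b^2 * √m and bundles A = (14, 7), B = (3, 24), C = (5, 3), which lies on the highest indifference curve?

Evaluate utility at each bundle:
U(A) = 518.567.
U(B) = 44.091.
U(C) = 43.301.
Highest utility is A, so A ≻ B ≻ C.

Bundle A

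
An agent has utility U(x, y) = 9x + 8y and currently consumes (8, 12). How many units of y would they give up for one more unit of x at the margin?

MU_x = 9, MU_y = 8, so MRS = 9/8 = 1.125 at every bundle.
At (8, 12): MRS = 1.125.
The indifference curve has slope −1.125 at this bundle.

MRS = 1.125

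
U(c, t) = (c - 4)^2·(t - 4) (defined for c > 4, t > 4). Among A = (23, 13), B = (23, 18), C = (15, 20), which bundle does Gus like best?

Bundle B

Evaluate utility at each bundle:
U(A) = 3249.
U(B) = 5054.
U(C) = 1936.
Highest utility is B, so B ≻ A ≻ C.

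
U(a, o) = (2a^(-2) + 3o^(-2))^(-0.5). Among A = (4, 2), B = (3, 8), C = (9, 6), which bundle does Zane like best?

Bundle C

Evaluate utility at each bundle:
U(A) = 1.069.
U(B) = 1.928.
U(C) = 3.043.
Highest utility is C, so C ≻ B ≻ A.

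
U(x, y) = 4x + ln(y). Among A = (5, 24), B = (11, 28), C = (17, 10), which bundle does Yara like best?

Bundle C

Evaluate utility at each bundle:
U(A) = 23.178.
U(B) = 47.332.
U(C) = 70.303.
Highest utility is C, so C ≻ B ≻ A.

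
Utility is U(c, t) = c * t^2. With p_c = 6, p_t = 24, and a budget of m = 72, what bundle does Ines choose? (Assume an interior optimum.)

c* = 4, t* = 2

MU_c = t^2 and MU_t = 2·c·t.
MRS = MU_c/MU_t = (1/2)·t/c.
Tangency: set MRS = p_c/p_t = 6/24 = 0.25.
So (1/2)·t/c = 0.25, i.e. t = 0.5·c.
Substitute into the budget 6·c + 24·t = 72: 18·c = 72, so c* = 4.
Then t* = 0.5·4 = 2.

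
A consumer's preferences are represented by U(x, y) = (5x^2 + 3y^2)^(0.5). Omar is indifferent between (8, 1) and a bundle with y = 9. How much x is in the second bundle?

x = 4

U depends on (x, y) only through S = 5x^2 + 3y^2, so equal utility means equal S. At (8, 1): S = 323.
With y = 9: 3·9^2 = 243, so 5x^2 = 323 − 243 = 80, i.e. x^2 = 16.
Hence x = √16 = 4.
Check: U(4, 9) = 17.9722.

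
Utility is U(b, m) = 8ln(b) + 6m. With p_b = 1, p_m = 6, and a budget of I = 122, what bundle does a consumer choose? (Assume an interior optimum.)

b* = 8, m* = 19

MU_b = 8/b, MU_m = 6.
MRS = 8/b ÷ 6.
Tangency: set MRS = p_b/p_m = 1/6.
MRS depends only on b: (4/3)/b = 1/6 ⇒ b* = (4/3)/(1/6) = 8.
From the budget, 6·m = 122 − 1·8 = 114, so m* = 19.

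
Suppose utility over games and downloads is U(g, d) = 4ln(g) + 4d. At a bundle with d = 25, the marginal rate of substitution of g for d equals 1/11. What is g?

MU_g = 4/g, MU_d = 4.
MRS = 4/g ÷ 4.
MRS depends only on g: 1/g = 1/11 ⇒ g = 1/(1/11) = 11.

g = 11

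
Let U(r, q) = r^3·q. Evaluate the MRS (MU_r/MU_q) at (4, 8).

MU_r = 3·r^2·q and MU_q = r^3.
MRS = MU_r/MU_q = (3/1)·q/r.
At (4, 8): MRS = 6.
That is, one extra unit of r is worth 6 units of q at the margin.

MRS = 6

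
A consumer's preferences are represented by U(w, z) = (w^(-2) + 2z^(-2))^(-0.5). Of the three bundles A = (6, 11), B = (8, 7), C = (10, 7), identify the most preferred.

Bundle A

Evaluate utility at each bundle:
U(A) = 4.751.
U(B) = 4.209.
U(C) = 4.436.
Highest utility is A, so A ≻ C ≻ B.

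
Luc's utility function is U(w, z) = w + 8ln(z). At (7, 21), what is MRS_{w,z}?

MU_w = 1, MU_z = 8/z.
MRS = 1 ÷ (8/z).
At (7, 21): MRS = 2.625.
That is, one extra unit of w is worth 2.625 units of z at the margin.

MRS = 2.625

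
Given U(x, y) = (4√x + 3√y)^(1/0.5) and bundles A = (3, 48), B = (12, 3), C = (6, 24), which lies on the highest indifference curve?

Evaluate utility at each bundle:
U(A) = 768.000.
U(B) = 363.000.
U(C) = 600.000.
Highest utility is A, so A ≻ C ≻ B.

Bundle A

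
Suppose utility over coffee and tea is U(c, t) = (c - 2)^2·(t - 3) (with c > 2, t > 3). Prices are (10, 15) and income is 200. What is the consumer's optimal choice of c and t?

c* = 11, t* = 6

MU_c = 2·(c−2)·(t−3), MU_t = (c−2)^2.
MRS = (2/1)·(t−3)/(c−2).
Tangency: set MRS = p_c/p_t = 10/15 = 2/3.
So (2/1)·(t − 3)/(c − 2) = 2/3, i.e. (t − 3) = (1/3)·(c − 2).
Rewrite the budget in excess-of-subsistence terms: 10·(c − 2) + 15·(t − 3) = 200 − 10·2 − 15·3 = 135.
Substituting, 15·(c − 2) = 135, so c − 2 = 9 and c* = 11.
Then t − 3 = (1/3)·9 = 3, so t* = 6.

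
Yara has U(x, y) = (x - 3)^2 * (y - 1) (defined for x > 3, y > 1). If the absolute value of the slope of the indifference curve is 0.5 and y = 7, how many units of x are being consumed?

x = 27

MU_x = 2·(x−3)·(y−1), MU_y = (x−3)^2.
MRS = (2/1)·(y−1)/(x−3).
Substitute y = 7: MRS = 12/(x − 3). Setting this equal to 0.5 gives x − 3 = 12/0.5 = 24, so x = 27.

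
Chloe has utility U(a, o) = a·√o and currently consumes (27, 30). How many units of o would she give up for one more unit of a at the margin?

MU_a = √o and MU_o = 0.5·a·o^(-0.5).
MRS = MU_a/MU_o = (2)·o/a.
At (27, 30): MRS = 20/9.
That is, one extra unit of a is worth 20/9 units of o at the margin.

MRS = 20/9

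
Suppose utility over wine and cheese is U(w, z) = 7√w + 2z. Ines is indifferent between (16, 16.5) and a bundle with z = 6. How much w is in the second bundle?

w = 49

U(16, 16.5) = 61.
Set U(w, 6) = 61 and solve.
With z = 6: 7√w = 61 − 2·6 = 49, so √w = 7 and w = 49.
Check: U(49, 6) = 61.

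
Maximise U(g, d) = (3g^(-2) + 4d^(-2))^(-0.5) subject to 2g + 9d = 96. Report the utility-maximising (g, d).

For CES with ρ = -2, MRS = (3/4)·(d/g)^3.
Tangency: set MRS = p_g/p_d = 2/9.
So (d/g)^3 = 8/27; taking the cube root, d/g = 2/3, i.e. d = (2/3)·g.
Substitute into the budget 2·g + 9·d = 96: 8·g = 96, so g* = 12 and d* = (2/3)·12 = 8.

g* = 12, d* = 8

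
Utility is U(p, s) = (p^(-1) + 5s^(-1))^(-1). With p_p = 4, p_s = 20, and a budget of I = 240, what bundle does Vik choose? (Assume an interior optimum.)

For CES with ρ = -1, MRS = (1/5)·(s/p)^2.
Tangency: set MRS = p_p/p_s = 4/20 = 0.2.
So (s/p)^2 = 1; taking the square root, s/p = 1, i.e. s = p.
Substitute into the budget 4·p + 20·s = 240: 24·p = 240, so p* = 10 and s* = 10.

p* = 10, s* = 10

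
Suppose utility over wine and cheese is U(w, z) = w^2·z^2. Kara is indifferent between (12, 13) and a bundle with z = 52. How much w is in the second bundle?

w = 3

U(12, 13) = 24336.
Set U(w, 52) = 24336 and solve.
With z = 52: 52^2 = 2704, so w^2 = 24336/2704 = 9; taking the square root, w = 3.
Check: U(3, 52) = 24336.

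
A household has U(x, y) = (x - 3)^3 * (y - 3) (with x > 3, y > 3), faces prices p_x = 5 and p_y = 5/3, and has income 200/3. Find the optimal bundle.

MU_x = 3·(x−3)^2·(y−3), MU_y = (x−3)^3.
MRS = (3/1)·(y−3)/(x−3).
Tangency: set MRS = p_x/p_y = 5/(5/3) = 3.
So (3/1)·(y − 3)/(x − 3) = 3, i.e. (y − 3) = (x − 3).
Rewrite the budget in excess-of-subsistence terms: 5·(x − 3) + (5/3)·(y − 3) = 200/3 − 5·3 − (5/3)·3 = 140/3.
Substituting, (20/3)·(x − 3) = 140/3, so x − 3 = 7 and x* = 10.
Then y − 3 = 7, so y* = 10.

x* = 10, y* = 10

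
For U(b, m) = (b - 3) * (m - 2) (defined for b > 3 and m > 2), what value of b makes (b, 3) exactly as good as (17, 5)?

U(17, 5) = 42.
Set U(b, 3) = 42 and solve.
With m = 3: (3 − 2) = 1, so (b − 3) = 42/1 = 42.
So b = 3 + 42 = 45.
Check: U(45, 3) = 42.

b = 45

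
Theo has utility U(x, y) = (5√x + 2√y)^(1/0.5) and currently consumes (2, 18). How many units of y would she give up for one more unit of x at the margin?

For CES with ρ = 0.5, MRS = (5/2)·√(y/x).
At (2, 18): MRS = 7.5.
That is, one extra unit of x is worth 7.5 units of y at the margin.

MRS = 7.5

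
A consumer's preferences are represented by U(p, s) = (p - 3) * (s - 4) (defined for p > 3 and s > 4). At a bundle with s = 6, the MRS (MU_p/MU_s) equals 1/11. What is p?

MU_p = (s−4), MU_s = (p−3).
MRS = (s−4)/(p−3).
Substitute s = 6: MRS = 2/(p − 3). Setting this equal to 1/11 gives p − 3 = 2/(1/11) = 22, so p = 25.

p = 25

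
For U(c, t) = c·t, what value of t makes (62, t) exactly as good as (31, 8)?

U(31, 8) = 248.
Set U(62, t) = 248 and solve.
With c = 62: t = 248/62 = 4.
Check: U(62, 4) = 248.

t = 4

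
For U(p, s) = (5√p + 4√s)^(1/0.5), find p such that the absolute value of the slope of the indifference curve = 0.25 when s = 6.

p = 150

For CES with ρ = 0.5, MRS = (5/4)·√(s/p).
Setting (5/4)·√(6/p) = 0.25 gives √(6/p) = 0.2, so 6/p = 1/25 and p = 150.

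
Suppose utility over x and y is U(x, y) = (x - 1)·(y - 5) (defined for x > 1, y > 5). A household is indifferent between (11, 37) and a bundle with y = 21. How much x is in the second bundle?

x = 21

U(11, 37) = 320.
Set U(x, 21) = 320 and solve.
With y = 21: (21 − 5) = 16, so (x − 1) = 320/16 = 20.
So x = 1 + 20 = 21.
Check: U(21, 21) = 320.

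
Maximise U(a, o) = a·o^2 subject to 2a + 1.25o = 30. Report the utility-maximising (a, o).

a* = 5, o* = 16

MU_a = o^2 and MU_o = 2·a·o.
MRS = MU_a/MU_o = (1/2)·o/a.
Tangency: set MRS = p_a/p_o = 2/1.25 = 1.6.
So (1/2)·o/a = 1.6, i.e. o = 3.2·a.
Substitute into the budget 2·a + 1.25·o = 30: 6·a = 30, so a* = 5.
Then o* = 3.2·5 = 16.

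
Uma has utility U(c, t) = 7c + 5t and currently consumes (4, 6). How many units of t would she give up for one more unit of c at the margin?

MRS = 1.4

MU_c = 7, MU_t = 5, so MRS = 7/5 = 1.4 at every bundle.
At (4, 6): MRS = 1.4.
That is, one extra unit of c is worth 1.4 units of t at the margin.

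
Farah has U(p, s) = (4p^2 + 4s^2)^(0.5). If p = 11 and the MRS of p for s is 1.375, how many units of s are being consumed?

s = 8

For CES with ρ = 2, MRS = (s/p)^(-1).
Setting (s/11)^(-1) = 1.375 gives s/11 = 8/11 and s = 8.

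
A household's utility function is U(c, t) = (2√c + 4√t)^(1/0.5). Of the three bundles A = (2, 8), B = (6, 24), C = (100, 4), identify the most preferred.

Bundle C

Evaluate utility at each bundle:
U(A) = 200.000.
U(B) = 600.000.
U(C) = 784.000.
Highest utility is C, so C ≻ B ≻ A.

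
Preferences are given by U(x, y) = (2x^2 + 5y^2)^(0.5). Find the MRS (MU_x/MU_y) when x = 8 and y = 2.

For CES with ρ = 2, MRS = (2/5)·(y/x)^(-1).
At (8, 2): MRS = 1.6.
That is, one extra unit of x is worth 1.6 units of y at the margin.

MRS = 1.6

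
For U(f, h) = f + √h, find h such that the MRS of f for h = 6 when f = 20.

MU_f = 1, MU_h = 1/(2√h).
MRS = 1 ÷ (1/(2√h)).
MRS depends only on h: 2·√h = 6 ⇒ √h = 6/2 = 3 ⇒ h = 9.

h = 9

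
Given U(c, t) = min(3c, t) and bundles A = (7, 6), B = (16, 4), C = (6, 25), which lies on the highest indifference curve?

Bundle C

Evaluate utility at each bundle:
U(A) = 6.
U(B) = 4.
U(C) = 18.
Highest utility is C, so C ≻ A ≻ B.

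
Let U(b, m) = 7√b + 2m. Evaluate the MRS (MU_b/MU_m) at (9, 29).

MRS = 7/12

MU_b = 7/(2√b), MU_m = 2.
MRS = 7/(2√b) ÷ 2.
At (9, 29): MRS = 7/12.
That is, one extra unit of b is worth 7/12 units of m at the margin.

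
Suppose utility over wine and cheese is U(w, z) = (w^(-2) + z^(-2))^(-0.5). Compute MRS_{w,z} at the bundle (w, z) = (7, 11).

MRS = 1331/343

For CES with ρ = -2, MRS = (z/w)^3.
At (7, 11): MRS = 1331/343.
That is, one extra unit of w is worth 1331/343 units of z at the margin.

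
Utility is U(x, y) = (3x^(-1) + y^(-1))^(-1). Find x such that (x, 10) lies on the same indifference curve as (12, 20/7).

x = 6

U depends on (x, y) only through S = 3x^(-1) + y^(-1), so equal utility means equal S. At (12, 20/7): S = 0.6.
With y = 10: 10^(-1) = 0.1, so 3x^(-1) = 0.6 − 0.1 = 0.5, i.e. x^(-1) = 1/6.
Hence x = 1/(1/6) = 6.
Check: U(6, 10) = 1.6667.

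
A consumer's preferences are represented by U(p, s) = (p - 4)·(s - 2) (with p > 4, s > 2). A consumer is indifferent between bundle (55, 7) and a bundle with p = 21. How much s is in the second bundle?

s = 17

U(55, 7) = 255.
Set U(21, s) = 255 and solve.
With p = 21: (21 − 4) = 17, so (s − 2) = 255/17 = 15.
So s = 2 + 15 = 17.
Check: U(21, 17) = 255.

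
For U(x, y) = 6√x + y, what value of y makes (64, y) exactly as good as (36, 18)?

y = 6

U(36, 18) = 54.
Set U(64, y) = 54 and solve.
With x = 64: √64 = 8, so y = 54 − 6·8 = 6.
Check: U(64, 6) = 54.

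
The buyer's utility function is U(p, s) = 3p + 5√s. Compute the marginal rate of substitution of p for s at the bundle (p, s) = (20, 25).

MRS = 6

MU_p = 3, MU_s = 5/(2√s).
MRS = 3 ÷ (5/(2√s)).
At (20, 25): MRS = 6.
That is, one extra unit of p is worth 6 units of s at the margin.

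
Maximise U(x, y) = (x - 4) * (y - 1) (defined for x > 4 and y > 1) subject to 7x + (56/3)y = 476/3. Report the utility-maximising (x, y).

MU_x = (y−1), MU_y = (x−4).
MRS = (y−1)/(x−4).
Tangency: set MRS = p_x/p_y = 7/(56/3) = 0.375.
So (y − 1)/(x − 4) = 0.375, i.e. (y − 1) = 0.375·(x − 4).
Rewrite the budget in excess-of-subsistence terms: 7·(x − 4) + (56/3)·(y − 1) = 476/3 − 7·4 − (56/3)·1 = 112.
Substituting, 14·(x − 4) = 112, so x − 4 = 8 and x* = 12.
Then y − 1 = 0.375·8 = 3, so y* = 4.

x* = 12, y* = 4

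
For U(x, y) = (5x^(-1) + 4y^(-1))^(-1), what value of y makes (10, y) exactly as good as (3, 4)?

y = 24/13

U depends on (x, y) only through S = 5x^(-1) + 4y^(-1), so equal utility means equal S. At (3, 4): S = 8/3.
With x = 10: 5·10^(-1) = 0.5, so 4y^(-1) = 8/3 − 0.5 = 13/6, i.e. y^(-1) = 13/24.
Hence y = 1/(13/24) = 24/13.
Check: U(10, 24/13) = 0.375.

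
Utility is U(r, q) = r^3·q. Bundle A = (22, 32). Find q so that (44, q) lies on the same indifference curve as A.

q = 4

U(22, 32) = 340736.
Set U(44, q) = 340736 and solve.
With r = 44: 44^3 = 85184, so q = 340736/85184 = 4.
Check: U(44, 4) = 340736.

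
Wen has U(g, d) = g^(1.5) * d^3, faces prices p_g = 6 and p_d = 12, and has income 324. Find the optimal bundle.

g* = 18, d* = 18

MU_g = 1.5·√g·d^3 and MU_d = 3·g^(1.5)·d^2.
MRS = MU_g/MU_d = (0.5)·d/g.
Tangency: set MRS = p_g/p_d = 6/12 = 0.5.
So (0.5)·d/g = 0.5, i.e. d = g.
Substitute into the budget 6·g + 12·d = 324: 18·g = 324, so g* = 18.
Then d* = 18.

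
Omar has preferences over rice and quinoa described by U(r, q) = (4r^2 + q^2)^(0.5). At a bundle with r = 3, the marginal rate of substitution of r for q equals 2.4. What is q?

q = 5

For CES with ρ = 2, MRS = (4/1)·(q/r)^(-1).
Setting (4/1)·(q/3)^(-1) = 2.4 gives (q/3)^(-1) = 0.6, so q/3 = 5/3 and q = 5.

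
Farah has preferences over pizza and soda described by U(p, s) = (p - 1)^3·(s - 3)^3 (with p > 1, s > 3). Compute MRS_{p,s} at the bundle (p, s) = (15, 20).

MU_p = 3·(p−1)^2·(s−3)^3, MU_s = 3·(p−1)^3·(s−3)^2.
MRS = (s−3)/(p−1).
At (15, 20): MRS = 17/14.
So at (15, 20) the consumer would give up 17/14 units of s for one more unit of p.

MRS = 17/14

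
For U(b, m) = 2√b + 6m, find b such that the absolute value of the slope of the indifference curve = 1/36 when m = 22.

MU_b = 2/(2√b), MU_m = 6.
MRS = 2/(2√b) ÷ 6.
MRS depends only on b: (1/6)/√b = 1/36 ⇒ √b = (1/6)/(1/36) = 6 ⇒ b = 36.

b = 36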